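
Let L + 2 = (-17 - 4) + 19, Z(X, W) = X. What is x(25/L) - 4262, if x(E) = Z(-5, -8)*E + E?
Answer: -4237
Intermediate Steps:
L = -4 (L = -2 + ((-17 - 4) + 19) = -2 + (-21 + 19) = -2 - 2 = -4)
x(E) = -4*E (x(E) = -5*E + E = -4*E)
x(25/L) - 4262 = -100/(-4) - 4262 = -100*(-1)/4 - 4262 = -4*(-25/4) - 4262 = 25 - 4262 = -4237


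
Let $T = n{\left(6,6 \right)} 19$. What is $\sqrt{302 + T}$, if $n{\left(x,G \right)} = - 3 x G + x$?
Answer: $2 i \sqrt{409} \approx 40.448 i$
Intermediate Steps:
$n{\left(x,G \right)} = x - 3 G x$ ($n{\left(x,G \right)} = - 3 G x + x = x - 3 G x$)
$T = -1938$ ($T = 6 \left(1 - 18\right) 19 = 6 \left(-17\right) 19 = \left(-102\right) 19 = -1938$)
$\sqrt{302 + T} = \sqrt{302 - 1938} = \sqrt{-1636} = 2 i \sqrt{409}$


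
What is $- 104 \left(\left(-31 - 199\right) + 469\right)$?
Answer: $-24856$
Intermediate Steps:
$- 104 \left(\left(-31 - 199\right) + 469\right) = - 104 \left(-230 + 469\right) = \left(-104\right) 239 = -24856$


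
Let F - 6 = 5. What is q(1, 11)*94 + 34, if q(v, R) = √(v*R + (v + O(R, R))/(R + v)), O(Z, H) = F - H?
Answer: 34 + 47*√399/3 ≈ 346.94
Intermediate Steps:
F = 11 (F = 6 + 5 = 11)
O(Z, H) = 11 - H
q(v, R) = √(R*v + (11 + v - R)/(R + v)) (q(v, R) = √(v*R + (v + (11 - R))/(R + v)) = √(R*v + (11 + v - R)/(R + v)))
q(1, 11)*94 + 34 = √((11 + 1 - 1*11 + 11*1*(11 + 1))/(11 + 1))*94 + 34 = √((11 + 1 - 11 + 11*1*12)/12)*94 + 34 = √((11 + 1 - 11 + 132)/12)*94 + 34 = √((1/12)*133)*94 + 34 = √(133/12)*94 + 34 = (√399/6)*94 + 34 = 47*√399/3 + 34 = 34 + 47*√399/3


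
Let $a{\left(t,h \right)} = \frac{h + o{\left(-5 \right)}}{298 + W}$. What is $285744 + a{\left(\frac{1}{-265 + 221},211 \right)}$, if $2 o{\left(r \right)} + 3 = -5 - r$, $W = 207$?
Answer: $\frac{288601859}{1010} \approx 2.8574 \cdot 10^{5}$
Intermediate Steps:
$o{\left(r \right)} = -4 - \frac{r}{2}$ ($o{\left(r \right)} = - \frac{3}{2} + \frac{-5 - r}{2} = - \frac{3}{2} - \left(\frac{5}{2} + \frac{r}{2}\right) = -4 - \frac{r}{2}$)
$a{\left(t,h \right)} = - \frac{3}{1010} + \frac{h}{505}$ ($a{\left(t,h \right)} = \frac{h - \frac{3}{2}}{298 + 207} = \frac{h + \left(-4 + \frac{5}{2}\right)}{505} = \left(h - \frac{3}{2}\right) \frac{1}{505} = \left(- \frac{3}{2} + h\right) \frac{1}{505} = - \frac{3}{1010} + \frac{h}{505}$)
$285744 + a{\left(\frac{1}{-265 + 221},211 \right)} = 285744 + \left(- \frac{3}{1010} + \frac{1}{505} \cdot 211\right) = 285744 + \left(- \frac{3}{1010} + \frac{211}{505}\right) = 285744 + \frac{419}{1010} = \frac{288601859}{1010}$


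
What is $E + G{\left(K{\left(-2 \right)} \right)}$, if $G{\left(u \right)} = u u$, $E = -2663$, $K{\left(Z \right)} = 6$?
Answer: $-2627$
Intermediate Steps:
$G{\left(u \right)} = u^{2}$
$E + G{\left(K{\left(-2 \right)} \right)} = -2663 + 6^{2} = -2663 + 36 = -2627$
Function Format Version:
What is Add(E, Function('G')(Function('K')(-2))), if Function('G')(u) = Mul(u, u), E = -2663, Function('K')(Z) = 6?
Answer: -2627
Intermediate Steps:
Function('G')(u) = Pow(u, 2)
Add(E, Function('G')(Function('K')(-2))) = Add(-2663, Pow(6, 2)) = Add(-2663, 36) = -2627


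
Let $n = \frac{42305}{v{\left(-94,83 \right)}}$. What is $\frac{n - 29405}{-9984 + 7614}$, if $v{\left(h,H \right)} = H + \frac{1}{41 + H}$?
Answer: $\frac{59483969}{4878882} \approx 12.192$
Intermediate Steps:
$n = \frac{5245820}{10293}$ ($n = \frac{42305}{\frac{1}{41 + 83} \left(1 + 83^{2} + 41 \cdot 83\right)} = \frac{42305}{\frac{1}{124} \left(1 + 6889 + 3403\right)} = \frac{42305}{\frac{1}{124} \cdot 10293} = \frac{42305}{\frac{10293}{124}} = 42305 \cdot \frac{124}{10293} = \frac{5245820}{10293} \approx 509.65$)
$\frac{n - 29405}{-9984 + 7614} = \frac{\frac{5245820}{10293} - 29405}{-9984 + 7614} = - \frac{297419845}{10293 \left(-2370\right)} = \left(- \frac{297419845}{10293}\right) \left(- \frac{1}{2370}\right) = \frac{59483969}{4878882}$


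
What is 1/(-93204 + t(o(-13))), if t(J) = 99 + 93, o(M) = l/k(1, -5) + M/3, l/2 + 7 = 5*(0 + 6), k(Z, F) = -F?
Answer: -1/93012 ≈ -1.0751e-5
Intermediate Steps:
l = 46 (l = -14 + 2*(5*(0 + 6)) = -14 + 2*(5*6) = -14 + 2*30 = -14 + 60 = 46)
o(M) = 46/5 + M/3 (o(M) = 46/((-1*(-5))) + M/3 = 46/5 + M*(⅓) = 46*(⅕) + M/3 = 46/5 + M/3)
t(J) = 192
1/(-93204 + t(o(-13))) = 1/(-93204 + 192) = 1/(-93012) = -1/93012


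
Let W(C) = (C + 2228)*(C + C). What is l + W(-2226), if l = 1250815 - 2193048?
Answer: -951137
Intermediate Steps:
W(C) = 2*C*(2228 + C) (W(C) = (2228 + C)*(2*C) = 2*C*(2228 + C))
l = -942233
l + W(-2226) = -942233 + 2*(-2226)*(2228 - 2226) = -942233 + 2*(-2226)*2 = -942233 - 8904 = -951137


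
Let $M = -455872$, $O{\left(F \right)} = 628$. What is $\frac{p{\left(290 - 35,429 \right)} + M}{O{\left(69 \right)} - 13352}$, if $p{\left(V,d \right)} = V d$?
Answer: $\frac{346477}{12724} \approx 27.23$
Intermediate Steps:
$\frac{p{\left(290 - 35,429 \right)} + M}{O{\left(69 \right)} - 13352} = \frac{\left(290 - 35\right) 429 - 455872}{628 - 13352} = \frac{\left(290 - 35\right) 429 - 455872}{-12724} = \left(255 \cdot 429 - 455872\right) \left(- \frac{1}{12724}\right) = \left(109395 - 455872\right) \left(- \frac{1}{12724}\right) = \left(-346477\right) \left(- \frac{1}{12724}\right) = \frac{346477}{12724}$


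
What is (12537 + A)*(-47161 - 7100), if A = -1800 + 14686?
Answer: -1379477403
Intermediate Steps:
A = 12886
(12537 + A)*(-47161 - 7100) = (12537 + 12886)*(-47161 - 7100) = 25423*(-54261) = -1379477403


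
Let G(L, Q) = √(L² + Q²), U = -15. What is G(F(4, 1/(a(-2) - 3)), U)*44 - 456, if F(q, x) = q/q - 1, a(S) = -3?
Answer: 204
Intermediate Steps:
F(q, x) = 0 (F(q, x) = 1 - 1 = 0)
G(F(4, 1/(a(-2) - 3)), U)*44 - 456 = √(0² + (-15)²)*44 - 456 = √(0 + 225)*44 - 456 = √225*44 - 456 = 15*44 - 456 = 660 - 456 = 204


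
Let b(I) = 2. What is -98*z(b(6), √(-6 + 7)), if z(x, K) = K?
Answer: -98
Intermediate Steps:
-98*z(b(6), √(-6 + 7)) = -98*√(-6 + 7) = -98*√1 = -98*1 = -98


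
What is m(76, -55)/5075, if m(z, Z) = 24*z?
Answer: 1824/5075 ≈ 0.35941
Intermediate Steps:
m(76, -55)/5075 = (24*76)/5075 = 1824*(1/5075) = 1824/5075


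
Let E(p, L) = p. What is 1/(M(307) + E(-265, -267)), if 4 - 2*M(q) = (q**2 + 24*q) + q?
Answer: -1/51225 ≈ -1.9522e-5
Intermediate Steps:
M(q) = 2 - 25*q/2 - q**2/2 (M(q) = 2 - ((q**2 + 24*q) + q)/2 = 2 - (q**2 + 25*q)/2 = 2 + (-25*q/2 - q**2/2) = 2 - 25*q/2 - q**2/2)
1/(M(307) + E(-265, -267)) = 1/((2 - 25/2*307 - 1/2*307**2) - 265) = 1/((2 - 7675/2 - 1/2*94249) - 265) = 1/((2 - 7675/2 - 94249/2) - 265) = 1/(-50960 - 265) = 1/(-51225) = -1/51225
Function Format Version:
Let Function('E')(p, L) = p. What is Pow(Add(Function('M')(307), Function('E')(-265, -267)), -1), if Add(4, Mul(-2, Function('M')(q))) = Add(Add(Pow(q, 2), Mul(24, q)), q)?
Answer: Rational(-1, 51225) ≈ -1.9522e-5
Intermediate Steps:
Function('M')(q) = Add(2, Mul(Rational(-25, 2), q), Mul(Rational(-1, 2), Pow(q, 2))) (Function('M')(q) = Add(2, Mul(Rational(-1, 2), Add(Add(Pow(q, 2), Mul(24, q)), q))) = Add(2, Mul(Rational(-1, 2), Add(Pow(q, 2), Mul(25, q)))) = Add(2, Add(Mul(Rational(-25, 2), q), Mul(Rational(-1, 2), Pow(q, 2)))) = Add(2, Mul(Rational(-25, 2), q), Mul(Rational(-1, 2), Pow(q, 2))))
Pow(Add(Function('M')(307), Function('E')(-265, -267)), -1) = Pow(Add(Add(2, Mul(Rational(-25, 2), 307), Mul(Rational(-1, 2), Pow(307, 2))), -265), -1) = Pow(Add(Add(2, Rational(-7675, 2), Mul(Rational(-1, 2), 94249)), -265), -1) = Pow(Add(Add(2, Rational(-7675, 2), Rational(-94249, 2)), -265), -1) = Pow(Add(-50960, -265), -1) = Pow(-51225, -1) = Rational(-1, 51225)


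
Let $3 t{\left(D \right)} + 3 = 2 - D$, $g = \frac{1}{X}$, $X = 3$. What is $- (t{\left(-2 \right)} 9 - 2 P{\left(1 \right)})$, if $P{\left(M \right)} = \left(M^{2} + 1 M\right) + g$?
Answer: $\frac{5}{3} \approx 1.6667$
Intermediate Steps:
$g = \frac{1}{3} \approx 0.33333$
$P{\left(M \right)} = \frac{1}{3} + M + M^{2}$ ($P{\left(M \right)} = \left(M^{2} + 1 M\right) + \frac{1}{3} = \left(M^{2} + M\right) + \frac{1}{3} = \left(M + M^{2}\right) + \frac{1}{3} = \frac{1}{3} + M + M^{2}$)
$t{\left(D \right)} = - \frac{1}{3} - \frac{D}{3}$ ($t{\left(D \right)} = -1 + \frac{2 - D}{3} = -1 - \left(- \frac{2}{3} + \frac{D}{3}\right) = - \frac{1}{3} - \frac{D}{3}$)
$- (t{\left(-2 \right)} 9 - 2 P{\left(1 \right)}) = - (\left(- \frac{1}{3} - - \frac{2}{3}\right) 9 - 2 \left(\frac{1}{3} + 1 + 1^{2}\right)) = - (\left(- \frac{1}{3} + \frac{2}{3}\right) 9 - 2 \left(\frac{1}{3} + 1 + 1\right)) = - (\frac{1}{3} \cdot 9 - \frac{14}{3}) = - (3 - \frac{14}{3}) = \left(-1\right) \left(- \frac{5}{3}\right) = \frac{5}{3}$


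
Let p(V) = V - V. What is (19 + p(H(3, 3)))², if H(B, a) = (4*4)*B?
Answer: 361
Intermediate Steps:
H(B, a) = 16*B
p(V) = 0
(19 + p(H(3, 3)))² = (19 + 0)² = 19² = 361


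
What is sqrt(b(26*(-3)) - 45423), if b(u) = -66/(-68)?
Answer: I*sqrt(52507866)/34 ≈ 213.12*I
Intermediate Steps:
b(u) = 33/34 (b(u) = -66*(-1/68) = 33/34)
sqrt(b(26*(-3)) - 45423) = sqrt(33/34 - 45423) = sqrt(-1544349/34) = I*sqrt(52507866)/34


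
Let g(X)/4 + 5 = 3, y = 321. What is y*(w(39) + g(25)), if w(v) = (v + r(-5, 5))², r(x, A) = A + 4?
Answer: 737016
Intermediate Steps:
r(x, A) = 4 + A
g(X) = -8 (g(X) = -20 + 4*3 = -20 + 12 = -8)
w(v) = (9 + v)² (w(v) = (v + (4 + 5))² = (v + 9)² = (9 + v)²)
y*(w(39) + g(25)) = 321*((9 + 39)² - 8) = 321*(48² - 8) = 321*(2304 - 8) = 321*2296 = 737016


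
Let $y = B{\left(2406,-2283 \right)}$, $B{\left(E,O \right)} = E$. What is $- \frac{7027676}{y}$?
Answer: $- \frac{3513838}{1203} \approx -2920.9$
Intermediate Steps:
$y = 2406$
$- \frac{7027676}{y} = - \frac{7027676}{2406} = \left(-7027676\right) \frac{1}{2406} = - \frac{3513838}{1203}$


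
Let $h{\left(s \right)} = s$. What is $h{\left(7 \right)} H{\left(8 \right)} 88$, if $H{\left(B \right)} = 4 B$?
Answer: $19712$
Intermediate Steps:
$h{\left(7 \right)} H{\left(8 \right)} 88 = 7 \cdot 4 \cdot 8 \cdot 88 = 7 \cdot 32 \cdot 88 = 224 \cdot 88 = 19712$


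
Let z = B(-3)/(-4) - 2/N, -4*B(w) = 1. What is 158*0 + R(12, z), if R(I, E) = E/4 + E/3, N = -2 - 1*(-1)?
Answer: 77/64 ≈ 1.2031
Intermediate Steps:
N = -1 (N = -2 + 1 = -1)
B(w) = -1/4 (B(w) = -1/4*1 = -1/4)
z = 33/16 (z = -1/4/(-4) - 2/(-1) = -1/4*(-1/4) - 2*(-1) = 1/16 + 2 = 33/16 ≈ 2.0625)
R(I, E) = 7*E/12 (R(I, E) = E*(1/4) + E*(1/3) = E/4 + E/3 = 7*E/12)
158*0 + R(12, z) = 158*0 + (7/12)*(33/16) = 0 + 77/64 = 77/64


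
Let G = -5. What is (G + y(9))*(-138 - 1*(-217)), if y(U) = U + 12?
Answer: 1264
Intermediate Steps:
y(U) = 12 + U
(G + y(9))*(-138 - 1*(-217)) = (-5 + (12 + 9))*(-138 - 1*(-217)) = (-5 + 21)*(-138 + 217) = 16*79 = 1264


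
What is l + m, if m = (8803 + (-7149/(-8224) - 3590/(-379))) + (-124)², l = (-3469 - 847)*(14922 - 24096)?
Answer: 123488842911679/3116896 ≈ 3.9619e+7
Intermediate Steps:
l = 39594984 (l = -4316*(-9174) = 39594984)
m = 75395662015/3116896 (m = (8803 + (-7149*(-1/8224) - 3590*(-1/379))) + 15376 = (8803 + (7149/8224 + 3590/379)) + 15376 = (8803 + 32233631/3116896) + 15376 = 27470269119/3116896 + 15376 = 75395662015/3116896 ≈ 24189.)
l + m = 39594984 + 75395662015/3116896 = 123488842911679/3116896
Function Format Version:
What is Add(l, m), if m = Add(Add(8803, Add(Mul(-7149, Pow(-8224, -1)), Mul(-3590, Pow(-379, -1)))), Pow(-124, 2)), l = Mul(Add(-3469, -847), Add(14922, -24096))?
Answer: Rational(123488842911679, 3116896) ≈ 3.9619e+7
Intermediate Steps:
l = 39594984 (l = Mul(-4316, -9174) = 39594984)
m = Rational(75395662015, 3116896) (m = Add(Add(8803, Add(Mul(-7149, Rational(-1, 8224)), Mul(-3590, Rational(-1, 379)))), 15376) = Add(Add(8803, Add(Rational(7149, 8224), Rational(3590, 379))), 15376) = Add(Add(8803, Rational(32233631, 3116896)), 15376) = Add(Rational(27470269119, 3116896), 15376) = Rational(75395662015, 3116896) ≈ 24189.)
Add(l, m) = Add(39594984, Rational(75395662015, 3116896)) = Rational(123488842911679, 3116896)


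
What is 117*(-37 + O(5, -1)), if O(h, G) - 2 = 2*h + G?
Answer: -3042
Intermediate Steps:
O(h, G) = 2 + G + 2*h (O(h, G) = 2 + (2*h + G) = 2 + (G + 2*h) = 2 + G + 2*h)
117*(-37 + O(5, -1)) = 117*(-37 + (2 - 1 + 2*5)) = 117*(-37 + (2 - 1 + 10)) = 117*(-37 + 11) = 117*(-26) = -3042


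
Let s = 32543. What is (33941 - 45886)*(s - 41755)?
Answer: 110037340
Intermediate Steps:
(33941 - 45886)*(s - 41755) = (33941 - 45886)*(32543 - 41755) = -11945*(-9212) = 110037340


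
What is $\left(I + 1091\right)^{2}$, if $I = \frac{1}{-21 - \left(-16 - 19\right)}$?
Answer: $\frac{233325625}{196} \approx 1.1904 \cdot 10^{6}$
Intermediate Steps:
$I = \frac{1}{14}$ ($I = \frac{1}{-21 - -35} = \frac{1}{-21 + 35} = \frac{1}{14} \approx 0.071429$)
$\left(I + 1091\right)^{2} = \left(\frac{1}{14} + 1091\right)^{2} = \left(\frac{15275}{14}\right)^{2} = \frac{233325625}{196}$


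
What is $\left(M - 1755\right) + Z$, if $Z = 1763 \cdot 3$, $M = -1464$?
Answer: $2070$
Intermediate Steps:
$Z = 5289$
$\left(M - 1755\right) + Z = \left(-1464 - 1755\right) + 5289 = -3219 + 5289 = 2070$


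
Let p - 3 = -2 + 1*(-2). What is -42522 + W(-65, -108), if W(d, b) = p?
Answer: -42523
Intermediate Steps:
p = -1 (p = 3 + (-2 + 1*(-2)) = 3 + (-2 - 2) = 3 - 4 = -1)
W(d, b) = -1
-42522 + W(-65, -108) = -42522 - 1 = -42523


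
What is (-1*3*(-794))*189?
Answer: 450198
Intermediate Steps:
(-1*3*(-794))*189 = -3*(-794)*189 = 2382*189 = 450198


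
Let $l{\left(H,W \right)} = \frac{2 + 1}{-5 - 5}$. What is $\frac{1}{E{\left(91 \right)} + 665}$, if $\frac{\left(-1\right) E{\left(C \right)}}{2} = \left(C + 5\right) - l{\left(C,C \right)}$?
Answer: $\frac{5}{2362} \approx 0.0021169$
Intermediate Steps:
$l{\left(H,W \right)} = - \frac{3}{10}$ ($l{\left(H,W \right)} = \frac{3}{-10} = 3 \left(- \frac{1}{10}\right) = - \frac{3}{10}$)
$E{\left(C \right)} = - \frac{53}{5} - 2 C$ ($E{\left(C \right)} = - 2 \left(\left(C + 5\right) - - \frac{3}{10}\right) = - 2 \left(\left(5 + C\right) + \frac{3}{10}\right) = - 2 \left(\frac{53}{10} + C\right) = - \frac{53}{5} - 2 C$)
$\frac{1}{E{\left(91 \right)} + 665} = \frac{1}{\left(- \frac{53}{5} - 182\right) + 665} = \frac{1}{- \frac{963}{5} + 665} = \frac{1}{\frac{2362}{5}} = \frac{5}{2362}$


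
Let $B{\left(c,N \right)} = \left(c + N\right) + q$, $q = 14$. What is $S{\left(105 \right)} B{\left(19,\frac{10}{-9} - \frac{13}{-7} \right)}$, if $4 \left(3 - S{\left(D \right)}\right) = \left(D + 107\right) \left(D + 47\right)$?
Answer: $- \frac{17120678}{63} \approx -2.7176 \cdot 10^{5}$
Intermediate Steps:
$B{\left(c,N \right)} = 14 + N + c$ ($B{\left(c,N \right)} = \left(c + N\right) + 14 = \left(N + c\right) + 14 = 14 + N + c$)
$S{\left(D \right)} = 3 - \frac{\left(47 + D\right) \left(107 + D\right)}{4}$ ($S{\left(D \right)} = 3 - \frac{\left(D + 107\right) \left(D + 47\right)}{4} = 3 - \frac{\left(107 + D\right) \left(47 + D\right)}{4} = 3 - \frac{\left(47 + D\right) \left(107 + D\right)}{4}$)
$S{\left(105 \right)} B{\left(19,\frac{10}{-9} - \frac{13}{-7} \right)} = \left(- \frac{5017}{4} - \frac{8085}{2} - \frac{105^{2}}{4}\right) \left(14 + \left(\frac{10}{-9} - \frac{13}{-7}\right) + 19\right) = \left(- \frac{5017}{4} - \frac{8085}{2} - \frac{11025}{4}\right) \left(14 + \left(10 \left(- \frac{1}{9}\right) - - \frac{13}{7}\right) + 19\right) = \left(- \frac{5017}{4} - \frac{8085}{2} - \frac{11025}{4}\right) \left(14 + \left(- \frac{10}{9} + \frac{13}{7}\right) + 19\right) = - 8053 \left(14 + \frac{47}{63} + 19\right) = \left(-8053\right) \frac{2126}{63} = - \frac{17120678}{63}$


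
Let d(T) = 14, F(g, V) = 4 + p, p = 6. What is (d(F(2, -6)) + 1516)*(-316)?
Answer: -483480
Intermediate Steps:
F(g, V) = 10 (F(g, V) = 4 + 6 = 10)
(d(F(2, -6)) + 1516)*(-316) = (14 + 1516)*(-316) = 1530*(-316) = -483480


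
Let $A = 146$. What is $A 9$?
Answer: $1314$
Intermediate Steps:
$A 9 = 146 \cdot 9 = 1314$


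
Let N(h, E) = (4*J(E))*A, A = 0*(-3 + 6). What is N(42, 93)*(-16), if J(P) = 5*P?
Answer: 0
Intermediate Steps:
A = 0 (A = 0*3 = 0)
N(h, E) = 0 (N(h, E) = (4*(5*E))*0 = (20*E)*0 = 0)
N(42, 93)*(-16) = 0*(-16) = 0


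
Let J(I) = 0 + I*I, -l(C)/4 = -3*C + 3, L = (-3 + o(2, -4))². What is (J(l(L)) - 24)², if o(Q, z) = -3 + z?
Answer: 1991824142400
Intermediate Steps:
L = 100 (L = (-3 + (-3 - 4))² = (-3 - 7)² = (-10)² = 100)
l(C) = -12 + 12*C (l(C) = -4*(-3*C + 3) = -4*(3 - 3*C) = -12 + 12*C)
J(I) = I² (J(I) = 0 + I² = I²)
(J(l(L)) - 24)² = ((-12 + 12*100)² - 24)² = ((-12 + 1200)² - 24)² = (1188² - 24)² = (1411344 - 24)² = 1411320² = 1991824142400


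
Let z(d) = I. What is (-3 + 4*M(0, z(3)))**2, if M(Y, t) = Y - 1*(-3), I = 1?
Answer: 81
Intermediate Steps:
z(d) = 1
M(Y, t) = 3 + Y (M(Y, t) = Y + 3 = 3 + Y)
(-3 + 4*M(0, z(3)))**2 = (-3 + 4*(3 + 0))**2 = (-3 + 4*3)**2 = (-3 + 12)**2 = 9**2 = 81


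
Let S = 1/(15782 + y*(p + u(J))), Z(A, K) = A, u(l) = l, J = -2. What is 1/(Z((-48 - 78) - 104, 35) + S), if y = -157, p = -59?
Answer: -25359/5832569 ≈ -0.0043478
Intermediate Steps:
S = 1/25359 (S = 1/(15782 - 157*(-59 - 2)) = 1/(15782 - 157*(-61)) = 1/(15782 + 9577) = 1/25359 ≈ 3.9434e-5)
1/(Z((-48 - 78) - 104, 35) + S) = 1/(((-48 - 78) - 104) + 1/25359) = 1/((-126 - 104) + 1/25359) = 1/(-230 + 1/25359) = 1/(-5832569/25359) = -25359/5832569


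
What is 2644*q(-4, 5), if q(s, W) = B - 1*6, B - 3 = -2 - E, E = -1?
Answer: -10576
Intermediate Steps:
B = 2 (B = 3 + (-2 - 1*(-1)) = 3 + (-2 + 1) = 3 - 1 = 2)
q(s, W) = -4 (q(s, W) = 2 - 1*6 = 2 - 6 = -4)
2644*q(-4, 5) = 2644*(-4) = -10576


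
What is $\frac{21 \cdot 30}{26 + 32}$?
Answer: $\frac{315}{29} \approx 10.862$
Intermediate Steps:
$\frac{21 \cdot 30}{26 + 32} = \frac{630}{58} = 630 \cdot \frac{1}{58} = \frac{315}{29}$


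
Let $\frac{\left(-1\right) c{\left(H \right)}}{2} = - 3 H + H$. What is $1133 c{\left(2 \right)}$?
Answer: $9064$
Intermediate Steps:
$c{\left(H \right)} = 4 H$ ($c{\left(H \right)} = - 2 \left(- 3 H + H\right) = - 2 \left(- 2 H\right) = 4 H$)
$1133 c{\left(2 \right)} = 1133 \cdot 4 \cdot 2 = 1133 \cdot 8 = 9064$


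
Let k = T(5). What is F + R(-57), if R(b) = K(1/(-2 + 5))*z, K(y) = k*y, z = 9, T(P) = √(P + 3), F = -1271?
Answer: -1271 + 6*√2 ≈ -1262.5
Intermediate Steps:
T(P) = √(3 + P)
k = 2*√2 (k = √(3 + 5) = √8 = 2*√2 ≈ 2.8284)
K(y) = 2*y*√2 (K(y) = (2*√2)*y = 2*y*√2)
R(b) = 6*√2 (R(b) = (2*√2/(-2 + 5))*9 = (2*√2/3)*9 = 6*√2)
F + R(-57) = -1271 + 6*√2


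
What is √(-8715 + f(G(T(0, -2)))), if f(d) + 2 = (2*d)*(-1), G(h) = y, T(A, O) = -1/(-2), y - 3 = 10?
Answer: I*√8743 ≈ 93.504*I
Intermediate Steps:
y = 13 (y = 3 + 10 = 13)
T(A, O) = ½ (T(A, O) = -1*(-½) = ½)
G(h) = 13
f(d) = -2 - 2*d (f(d) = -2 + (2*d)*(-1) = -2 - 2*d)
√(-8715 + f(G(T(0, -2)))) = √(-8715 + (-2 - 2*13)) = √(-8715 + (-2 - 26)) = √(-8715 - 28) = √(-8743) = I*√8743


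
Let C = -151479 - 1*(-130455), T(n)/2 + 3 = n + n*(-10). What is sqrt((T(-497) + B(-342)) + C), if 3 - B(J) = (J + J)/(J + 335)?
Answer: I*sqrt(596757)/7 ≈ 110.36*I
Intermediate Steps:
T(n) = -6 - 18*n (T(n) = -6 + 2*(n + n*(-10)) = -6 + 2*(n - 10*n) = -6 + 2*(-9*n) = -6 - 18*n)
B(J) = 3 - 2*J/(335 + J) (B(J) = 3 - (J + J)/(J + 335) = 3 - 2*J/(335 + J))
C = -21024 (C = -151479 + 130455 = -21024)
sqrt((T(-497) + B(-342)) + C) = sqrt(((-6 - 18*(-497)) + (1005 - 342)/(335 - 342)) - 21024) = sqrt(((-6 + 8946) + 663/(-7)) - 21024) = sqrt((8940 - 1/7*663) - 21024) = sqrt((8940 - 663/7) - 21024) = sqrt(61917/7 - 21024) = sqrt(-85251/7) = I*sqrt(596757)/7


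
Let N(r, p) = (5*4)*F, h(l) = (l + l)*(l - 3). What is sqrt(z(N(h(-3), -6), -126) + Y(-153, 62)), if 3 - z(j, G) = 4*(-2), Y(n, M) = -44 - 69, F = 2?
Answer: I*sqrt(102) ≈ 10.1*I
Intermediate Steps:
h(l) = 2*l*(-3 + l) (h(l) = (2*l)*(-3 + l) = 2*l*(-3 + l))
Y(n, M) = -113
N(r, p) = 40 (N(r, p) = (5*4)*2 = 20*2 = 40)
z(j, G) = 11 (z(j, G) = 3 - 4*(-2) = 3 - 1*(-8) = 3 + 8 = 11)
sqrt(z(N(h(-3), -6), -126) + Y(-153, 62)) = sqrt(11 - 113) = sqrt(-102) = I*sqrt(102)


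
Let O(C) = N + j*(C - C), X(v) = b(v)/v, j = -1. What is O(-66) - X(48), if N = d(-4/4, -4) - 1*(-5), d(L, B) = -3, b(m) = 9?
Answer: 29/16 ≈ 1.8125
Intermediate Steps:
N = 2 (N = -3 - 1*(-5) = -3 + 5 = 2)
X(v) = 9/v
O(C) = 2 (O(C) = 2 - (C - C) = 2 - 1*0 = 2 + 0 = 2)
O(-66) - X(48) = 2 - 9/48 = 2 - 1*3/16 = 2 - 3/16 = 29/16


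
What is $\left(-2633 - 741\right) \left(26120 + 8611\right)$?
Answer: $-117182394$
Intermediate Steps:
$\left(-2633 - 741\right) \left(26120 + 8611\right) = \left(-3374\right) 34731 = -117182394$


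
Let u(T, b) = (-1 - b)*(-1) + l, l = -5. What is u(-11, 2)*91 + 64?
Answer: -118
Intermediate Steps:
u(T, b) = -4 + b (u(T, b) = (-1 - b)*(-1) - 5 = (1 + b) - 5 = -4 + b)
u(-11, 2)*91 + 64 = (-4 + 2)*91 + 64 = -2*91 + 64 = -182 + 64 = -118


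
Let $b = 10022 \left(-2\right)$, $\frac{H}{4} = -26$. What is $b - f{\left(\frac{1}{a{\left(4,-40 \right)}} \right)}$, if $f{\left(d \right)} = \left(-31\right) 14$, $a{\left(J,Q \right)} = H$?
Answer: $-19610$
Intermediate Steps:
$H = -104$ ($H = 4 \left(-26\right) = -104$)
$a{\left(J,Q \right)} = -104$
$f{\left(d \right)} = -434$
$b = -20044$
$b - f{\left(\frac{1}{a{\left(4,-40 \right)}} \right)} = -20044 - -434 = -20044 + 434 = -19610$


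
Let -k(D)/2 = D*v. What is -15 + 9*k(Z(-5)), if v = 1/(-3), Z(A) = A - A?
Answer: -15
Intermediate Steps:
Z(A) = 0
v = -1/3 ≈ -0.33333
k(D) = 2*D/3 (k(D) = -2*D*(-1)/3 = -(-2)*D/3 = 2*D/3)
-15 + 9*k(Z(-5)) = -15 + 9*((2/3)*0) = -15 + 9*0 = -15 + 0 = -15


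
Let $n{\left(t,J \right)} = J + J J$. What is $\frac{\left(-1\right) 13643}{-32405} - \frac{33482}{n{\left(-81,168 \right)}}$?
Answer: $- \frac{348816077}{460021380} \approx -0.75826$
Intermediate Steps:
$n{\left(t,J \right)} = J + J^{2}$
$\frac{\left(-1\right) 13643}{-32405} - \frac{33482}{n{\left(-81,168 \right)}} = \frac{\left(-1\right) 13643}{-32405} - \frac{33482}{168 \left(1 + 168\right)} = \left(-13643\right) \left(- \frac{1}{32405}\right) - \frac{33482}{168 \cdot 169} = \frac{13643}{32405} - \frac{33482}{28392} = \frac{13643}{32405} - \frac{16741}{14196} = - \frac{348816077}{460021380}$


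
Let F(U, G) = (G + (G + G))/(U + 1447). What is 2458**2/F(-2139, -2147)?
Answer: 4180900688/6441 ≈ 6.4911e+5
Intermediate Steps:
F(U, G) = 3*G/(1447 + U) (F(U, G) = (G + 2*G)/(1447 + U) = (3*G)/(1447 + U) = 3*G/(1447 + U))
2458**2/F(-2139, -2147) = 2458**2/((3*(-2147)/(1447 - 2139))) = 6041764/((3*(-2147)/(-692))) = 6041764/((3*(-2147)*(-1/692))) = 6041764/(6441/692) = 6041764*(692/6441) = 4180900688/6441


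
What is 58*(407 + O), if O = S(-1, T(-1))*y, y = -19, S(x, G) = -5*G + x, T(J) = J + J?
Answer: 13688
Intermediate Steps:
T(J) = 2*J
S(x, G) = x - 5*G
O = -171 (O = (-1 - 10*(-1))*(-19) = (-1 - 5*(-2))*(-19) = (-1 + 10)*(-19) = 9*(-19) = -171)
58*(407 + O) = 58*(407 - 171) = 58*236 = 13688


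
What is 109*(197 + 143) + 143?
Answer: 37203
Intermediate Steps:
109*(197 + 143) + 143 = 109*340 + 143 = 37060 + 143 = 37203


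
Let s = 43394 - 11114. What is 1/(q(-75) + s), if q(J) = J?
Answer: 1/32205 ≈ 3.1051e-5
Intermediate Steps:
s = 32280
1/(q(-75) + s) = 1/(-75 + 32280) = 1/32205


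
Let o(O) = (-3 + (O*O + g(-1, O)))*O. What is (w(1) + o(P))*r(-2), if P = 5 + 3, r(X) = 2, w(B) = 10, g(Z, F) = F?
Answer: 1124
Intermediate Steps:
P = 8
o(O) = O*(-3 + O + O²) (o(O) = (-3 + (O*O + O))*O = (-3 + (O² + O))*O = (-3 + (O + O²))*O = (-3 + O + O²)*O = O*(-3 + O + O²))
(w(1) + o(P))*r(-2) = (10 + 8*(-3 + 8 + 8²))*2 = (10 + 8*(-3 + 8 + 64))*2 = (10 + 8*69)*2 = (10 + 552)*2 = 562*2 = 1124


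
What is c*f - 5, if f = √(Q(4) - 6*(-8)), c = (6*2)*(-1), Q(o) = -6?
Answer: -5 - 12*√42 ≈ -82.769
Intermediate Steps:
c = -12 (c = 12*(-1) = -12)
f = √42 (f = √(-6 - 6*(-8)) = √(-6 + 48) = √42 ≈ 6.4807)
c*f - 5 = -12*√42 - 5 = -5 - 12*√42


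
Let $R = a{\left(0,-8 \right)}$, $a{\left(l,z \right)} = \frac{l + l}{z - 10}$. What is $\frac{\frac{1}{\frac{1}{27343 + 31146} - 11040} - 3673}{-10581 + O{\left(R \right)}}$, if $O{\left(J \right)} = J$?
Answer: $\frac{790574775232}{2277449357593} \approx 0.34713$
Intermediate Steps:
$a{\left(l,z \right)} = \frac{2 l}{-10 + z}$
$R = 0$ ($R = 2 \cdot 0 \frac{1}{-10 - 8} = 2 \cdot 0 \frac{1}{-18} = 2 \cdot 0 \left(- \frac{1}{18}\right) = 0$)
$\frac{\frac{1}{\frac{1}{27343 + 31146} - 11040} - 3673}{-10581 + O{\left(R \right)}} = \frac{\frac{1}{\frac{1}{27343 + 31146} - 11040} - 3673}{-10581 + 0} = \frac{\frac{1}{\frac{1}{58489} - 11040} - 3673}{-10581} = \left(\frac{1}{\frac{1}{58489} - 11040} - 3673\right) \left(- \frac{1}{10581}\right) = \left(\frac{1}{- \frac{645718559}{58489}} - 3673\right) \left(- \frac{1}{10581}\right) = \left(- \frac{58489}{645718559} - 3673\right) \left(- \frac{1}{10581}\right) = \left(- \frac{2371724325696}{645718559}\right) \left(- \frac{1}{10581}\right) = \frac{790574775232}{2277449357593}$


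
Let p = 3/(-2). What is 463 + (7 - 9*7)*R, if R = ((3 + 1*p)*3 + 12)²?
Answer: -14783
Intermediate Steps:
p = -3/2 (p = 3*(-½) = -3/2 ≈ -1.5000)
R = 1089/4 (R = ((3 + 1*(-3/2))*3 + 12)² = ((3 - 3/2)*3 + 12)² = ((3/2)*3 + 12)² = (9/2 + 12)² = (33/2)² = 1089/4 ≈ 272.25)
463 + (7 - 9*7)*R = 463 + (7 - 9*7)*(1089/4) = 463 + (7 - 63)*(1089/4) = 463 - 56*1089/4 = 463 - 15246 = -14783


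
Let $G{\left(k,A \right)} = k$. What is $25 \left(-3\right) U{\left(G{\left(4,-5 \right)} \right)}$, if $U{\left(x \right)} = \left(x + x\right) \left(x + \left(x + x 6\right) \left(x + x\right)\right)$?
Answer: $-136800$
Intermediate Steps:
$U{\left(x \right)} = 2 x \left(x + 14 x^{2}\right)$ ($U{\left(x \right)} = 2 x \left(x + \left(x + 6 x\right) 2 x\right) = 2 x \left(x + 7 x 2 x\right) = 2 x \left(x + 14 x^{2}\right)$)
$25 \left(-3\right) U{\left(G{\left(4,-5 \right)} \right)} = 25 \left(-3\right) 4^{2} \left(2 + 28 \cdot 4\right) = - 75 \cdot 16 \left(2 + 112\right) = - 75 \cdot 16 \cdot 114 = \left(-75\right) 1824 = -136800$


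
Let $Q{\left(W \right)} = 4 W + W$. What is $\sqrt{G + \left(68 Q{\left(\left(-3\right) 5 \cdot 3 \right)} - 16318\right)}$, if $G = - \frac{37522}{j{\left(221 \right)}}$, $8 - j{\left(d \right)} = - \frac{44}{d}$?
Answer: $\frac{11 i \sqrt{245534154}}{906} \approx 190.25 i$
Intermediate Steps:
$j{\left(d \right)} = 8 + \frac{44}{d}$ ($j{\left(d \right)} = 8 - - \frac{44}{d} = 8 + \frac{44}{d}$)
$Q{\left(W \right)} = 5 W$
$G = - \frac{4146181}{906}$ ($G = - \frac{37522}{8 + \frac{44}{221}} = - \frac{37522}{\frac{1812}{221}} = \left(-37522\right) \frac{221}{1812} = - \frac{4146181}{906} \approx -4576.4$)
$\sqrt{G + \left(68 Q{\left(\left(-3\right) 5 \cdot 3 \right)} - 16318\right)} = \sqrt{- \frac{4146181}{906} + \left(68 \cdot 5 \left(-3\right) 5 \cdot 3 - 16318\right)} = \sqrt{- \frac{4146181}{906} - \left(16318 - 68 \cdot 5 \left(\left(-15\right) 3\right)\right)} = \sqrt{- \frac{4146181}{906} - \left(16318 - 68 \cdot 5 \left(-45\right)\right)} = \sqrt{- \frac{4146181}{906} + \left(68 \left(-225\right) - 16318\right)} = \sqrt{- \frac{4146181}{906} - 31618} = \sqrt{- \frac{32792089}{906}} = \frac{11 i \sqrt{245534154}}{906}$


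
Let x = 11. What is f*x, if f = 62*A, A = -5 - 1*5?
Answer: -6820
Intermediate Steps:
A = -10 (A = -5 - 5 = -10)
f = -620 (f = 62*(-10) = -620)
f*x = -620*11 = -6820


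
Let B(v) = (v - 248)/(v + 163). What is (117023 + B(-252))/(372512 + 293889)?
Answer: 10415547/59309689 ≈ 0.17561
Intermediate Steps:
B(v) = (-248 + v)/(163 + v)
(117023 + B(-252))/(372512 + 293889) = (117023 + (-248 - 252)/(163 - 252))/(372512 + 293889) = (117023 - 500/(-89))/666401 = (117023 - 1/89*(-500))*(1/666401) = (117023 + 500/89)*(1/666401) = (10415547/89)*(1/666401) = 10415547/59309689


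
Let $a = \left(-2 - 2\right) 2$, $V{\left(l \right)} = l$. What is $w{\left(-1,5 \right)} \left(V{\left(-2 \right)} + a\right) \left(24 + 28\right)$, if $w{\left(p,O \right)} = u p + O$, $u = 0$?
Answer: $-2600$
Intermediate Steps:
$w{\left(p,O \right)} = O$ ($w{\left(p,O \right)} = 0 p + O = 0 + O = O$)
$a = -8$ ($a = \left(-4\right) 2 = -8$)
$w{\left(-1,5 \right)} \left(V{\left(-2 \right)} + a\right) \left(24 + 28\right) = 5 \left(-2 - 8\right) \left(24 + 28\right) = 5 \left(\left(-10\right) 52\right) = 5 \left(-520\right) = -2600$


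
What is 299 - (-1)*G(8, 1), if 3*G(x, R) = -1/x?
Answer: 7175/24 ≈ 298.96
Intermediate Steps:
G(x, R) = -1/(3*x) (G(x, R) = (-1/x)/3 = -1/(3*x))
299 - (-1)*G(8, 1) = 299 - (-1)*(-⅓/8) = 299 - (-1)*(-⅓*⅛) = 299 - (-1)*(-1)/24 = 299 - 1*1/24 = 299 - 1/24 = 7175/24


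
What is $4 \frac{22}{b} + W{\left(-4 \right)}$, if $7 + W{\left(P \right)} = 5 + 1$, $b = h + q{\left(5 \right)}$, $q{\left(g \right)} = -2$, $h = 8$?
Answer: $\frac{41}{3} \approx 13.667$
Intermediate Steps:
$b = 6$ ($b = 8 - 2 = 6$)
$W{\left(P \right)} = -1$ ($W{\left(P \right)} = -7 + \left(5 + 1\right) = -7 + 6 = -1$)
$4 \frac{22}{b} + W{\left(-4 \right)} = 4 \cdot \frac{22}{6} - 1 = 4 \cdot 22 \cdot \frac{1}{6} - 1 = 4 \cdot \frac{11}{3} - 1 = \frac{44}{3} - 1 = \frac{41}{3}$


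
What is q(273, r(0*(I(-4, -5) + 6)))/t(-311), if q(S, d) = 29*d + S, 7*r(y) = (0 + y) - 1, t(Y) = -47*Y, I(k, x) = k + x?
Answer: 1882/102319 ≈ 0.018393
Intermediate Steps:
r(y) = -⅐ + y/7 (r(y) = ((0 + y) - 1)/7 = (y - 1)/7 = (-1 + y)/7 = -⅐ + y/7)
q(S, d) = S + 29*d
q(273, r(0*(I(-4, -5) + 6)))/t(-311) = (273 + 29*(-⅐ + (0*((-4 - 5) + 6))/7))/((-47*(-311))) = (273 + 29*(-⅐ + (0*(-9 + 6))/7))/14617 = (273 + 29*(-⅐ + (0*(-3))/7))*(1/14617) = (273 + 29*(-⅐ + (⅐)*0))*(1/14617) = (273 + 29*(-⅐ + 0))*(1/14617) = (273 + 29*(-⅐))*(1/14617) = (273 - 29/7)*(1/14617) = (1882/7)*(1/14617) = 1882/102319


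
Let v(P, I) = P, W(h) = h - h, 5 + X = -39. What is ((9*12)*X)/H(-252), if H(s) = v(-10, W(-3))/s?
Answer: -598752/5 ≈ -1.1975e+5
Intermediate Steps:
X = -44 (X = -5 - 39 = -44)
W(h) = 0
H(s) = -10/s
((9*12)*X)/H(-252) = ((9*12)*(-44))/((-10/(-252))) = (108*(-44))/((-10*(-1/252))) = -4752/5/126 = -4752*126/5 = -598752/5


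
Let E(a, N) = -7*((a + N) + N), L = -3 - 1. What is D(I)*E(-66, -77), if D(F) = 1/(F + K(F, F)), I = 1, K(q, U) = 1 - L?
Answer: 770/3 ≈ 256.67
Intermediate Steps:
L = -4
K(q, U) = 5 (K(q, U) = 1 - 1*(-4) = 1 + 4 = 5)
E(a, N) = -14*N - 7*a (E(a, N) = -7*((N + a) + N) = -7*(a + 2*N) = -14*N - 7*a)
D(F) = 1/(5 + F) (D(F) = 1/(F + 5) = 1/(5 + F))
D(I)*E(-66, -77) = (-14*(-77) - 7*(-66))/(5 + 1) = (1078 + 462)/6 = (⅙)*1540 = 770/3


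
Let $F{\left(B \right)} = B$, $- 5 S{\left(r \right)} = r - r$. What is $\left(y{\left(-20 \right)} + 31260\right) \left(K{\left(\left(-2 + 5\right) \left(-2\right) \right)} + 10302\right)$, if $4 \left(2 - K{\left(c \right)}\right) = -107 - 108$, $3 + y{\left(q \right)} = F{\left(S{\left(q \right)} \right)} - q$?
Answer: $\frac{1295837387}{4} \approx 3.2396 \cdot 10^{8}$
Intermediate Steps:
$S{\left(r \right)} = 0$ ($S{\left(r \right)} = - \frac{r - r}{5} = \left(- \frac{1}{5}\right) 0 = 0$)
$y{\left(q \right)} = -3 - q$ ($y{\left(q \right)} = -3 + \left(0 - q\right) = -3 - q$)
$K{\left(c \right)} = \frac{223}{4}$ ($K{\left(c \right)} = 2 - \frac{-107 - 108}{4} = 2 - - \frac{215}{4} = 2 + \frac{215}{4} = \frac{223}{4}$)
$\left(y{\left(-20 \right)} + 31260\right) \left(K{\left(\left(-2 + 5\right) \left(-2\right) \right)} + 10302\right) = \left(\left(-3 - -20\right) + 31260\right) \left(\frac{223}{4} + 10302\right) = \left(\left(-3 + 20\right) + 31260\right) \frac{41431}{4} = \left(17 + 31260\right) \frac{41431}{4} = 31277 \cdot \frac{41431}{4} = \frac{1295837387}{4}$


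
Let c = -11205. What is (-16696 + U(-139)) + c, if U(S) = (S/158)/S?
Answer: -4408357/158 ≈ -27901.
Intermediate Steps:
U(S) = 1/158 (U(S) = (S*(1/158))/S = (S/158)/S = 1/158)
(-16696 + U(-139)) + c = (-16696 + 1/158) - 11205 = -2637967/158 - 11205 = -4408357/158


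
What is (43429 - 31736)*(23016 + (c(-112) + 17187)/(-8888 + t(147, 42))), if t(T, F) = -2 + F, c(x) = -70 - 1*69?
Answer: 297628535545/1106 ≈ 2.6910e+8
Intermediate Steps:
c(x) = -139 (c(x) = -70 - 69 = -139)
(43429 - 31736)*(23016 + (c(-112) + 17187)/(-8888 + t(147, 42))) = (43429 - 31736)*(23016 + (-139 + 17187)/(-8888 + (-2 + 42))) = 11693*(23016 + 17048/(-8888 + 40)) = 11693*(23016 + 17048/(-8848)) = 11693*(23016 + 17048*(-1/8848)) = 11693*(23016 - 2131/1106) = 11693*(25453565/1106) = 297628535545/1106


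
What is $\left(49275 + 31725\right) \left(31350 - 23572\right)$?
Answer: $630018000$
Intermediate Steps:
$\left(49275 + 31725\right) \left(31350 - 23572\right) = 81000 \left(31350 - 23572\right) = 81000 \cdot 7778 = 630018000$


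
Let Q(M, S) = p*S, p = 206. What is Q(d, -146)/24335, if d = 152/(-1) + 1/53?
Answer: -30076/24335 ≈ -1.2359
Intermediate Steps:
d = -8055/53 (d = 152*(-1) + 1*(1/53) = -152 + 1/53 = -8055/53 ≈ -151.98)
Q(M, S) = 206*S
Q(d, -146)/24335 = (206*(-146))/24335 = -30076*1/24335 = -30076/24335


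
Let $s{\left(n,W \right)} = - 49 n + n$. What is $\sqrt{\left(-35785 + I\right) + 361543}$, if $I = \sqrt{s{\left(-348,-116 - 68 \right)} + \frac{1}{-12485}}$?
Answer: $\frac{\sqrt{50777601545550 + 87395 \sqrt{53137545835}}}{12485} \approx 570.87$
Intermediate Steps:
$s{\left(n,W \right)} = - 48 n$
$I = \frac{7 \sqrt{53137545835}}{12485}$ ($I = \sqrt{\left(-48\right) \left(-348\right) + \frac{1}{-12485}} = \sqrt{16704 - \frac{1}{12485}} = \sqrt{\frac{208549439}{12485}} = \frac{7 \sqrt{53137545835}}{12485} \approx 129.24$)
$\sqrt{\left(-35785 + I\right) + 361543} = \sqrt{\left(-35785 + \frac{7 \sqrt{53137545835}}{12485}\right) + 361543} = \sqrt{325758 + \frac{7 \sqrt{53137545835}}{12485}}$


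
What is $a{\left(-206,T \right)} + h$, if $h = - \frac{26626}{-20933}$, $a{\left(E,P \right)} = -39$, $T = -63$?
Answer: $- \frac{789761}{20933} \approx -37.728$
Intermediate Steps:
$h = \frac{26626}{20933}$ ($h = \left(-26626\right) \left(- \frac{1}{20933}\right) = \frac{26626}{20933} \approx 1.272$)
$a{\left(-206,T \right)} + h = -39 + \frac{26626}{20933} = - \frac{789761}{20933}$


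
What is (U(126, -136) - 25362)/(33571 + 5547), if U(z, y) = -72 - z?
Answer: -12780/19559 ≈ -0.65341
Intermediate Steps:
(U(126, -136) - 25362)/(33571 + 5547) = ((-72 - 1*126) - 25362)/(33571 + 5547) = ((-72 - 126) - 25362)/39118 = (-198 - 25362)*(1/39118) = -25560*1/39118 = -12780/19559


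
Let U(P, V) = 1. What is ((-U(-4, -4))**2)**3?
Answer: 1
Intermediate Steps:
((-U(-4, -4))**2)**3 = ((-1*1)**2)**3 = ((-1)**2)**3 = 1**3 = 1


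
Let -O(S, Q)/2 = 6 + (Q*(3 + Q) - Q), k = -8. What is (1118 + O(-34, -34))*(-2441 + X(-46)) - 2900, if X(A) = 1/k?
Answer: 10436415/4 ≈ 2.6091e+6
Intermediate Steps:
X(A) = -⅛ (X(A) = 1/(-8) = -⅛)
O(S, Q) = -12 + 2*Q - 2*Q*(3 + Q) (O(S, Q) = -2*(6 + (Q*(3 + Q) - Q)) = -2*(6 + (-Q + Q*(3 + Q))) = -2*(6 - Q + Q*(3 + Q)) = -12 + 2*Q - 2*Q*(3 + Q))
(1118 + O(-34, -34))*(-2441 + X(-46)) - 2900 = (1118 + (-12 - 4*(-34) - 2*(-34)²))*(-2441 - ⅛) - 2900 = (1118 + (-12 + 136 - 2*1156))*(-19529/8) - 2900 = (1118 + (-12 + 136 - 2312))*(-19529/8) - 2900 = (1118 - 2188)*(-19529/8) - 2900 = -1070*(-19529/8) - 2900 = 10448015/4 - 2900 = 10436415/4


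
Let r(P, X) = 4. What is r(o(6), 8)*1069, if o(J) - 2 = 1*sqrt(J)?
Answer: 4276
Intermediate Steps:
o(J) = 2 + sqrt(J) (o(J) = 2 + 1*sqrt(J) = 2 + sqrt(J))
r(o(6), 8)*1069 = 4*1069 = 4276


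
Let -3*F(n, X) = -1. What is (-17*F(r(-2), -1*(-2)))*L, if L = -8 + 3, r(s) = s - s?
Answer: 85/3 ≈ 28.333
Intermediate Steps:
r(s) = 0
F(n, X) = ⅓ (F(n, X) = -⅓*(-1) = ⅓)
L = -5
(-17*F(r(-2), -1*(-2)))*L = -17*⅓*(-5) = -17/3*(-5) = 85/3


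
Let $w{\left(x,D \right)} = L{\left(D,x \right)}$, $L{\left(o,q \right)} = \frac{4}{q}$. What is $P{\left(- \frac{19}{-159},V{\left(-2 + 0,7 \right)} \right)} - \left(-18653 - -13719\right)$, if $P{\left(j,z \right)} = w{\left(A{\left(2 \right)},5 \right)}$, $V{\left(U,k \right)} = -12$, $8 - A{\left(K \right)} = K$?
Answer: $\frac{14804}{3} \approx 4934.7$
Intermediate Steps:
$A{\left(K \right)} = 8 - K$
$w{\left(x,D \right)} = \frac{4}{x}$
$P{\left(j,z \right)} = \frac{2}{3}$ ($P{\left(j,z \right)} = \frac{4}{8 - 2} = \frac{4}{6} = 4 \cdot \frac{1}{6} = \frac{2}{3}$)
$P{\left(- \frac{19}{-159},V{\left(-2 + 0,7 \right)} \right)} - \left(-18653 - -13719\right) = \frac{2}{3} - \left(-18653 - -13719\right) = \frac{2}{3} - \left(-18653 + 13719\right) = \frac{2}{3} - -4934 = \frac{2}{3} + 4934 = \frac{14804}{3}$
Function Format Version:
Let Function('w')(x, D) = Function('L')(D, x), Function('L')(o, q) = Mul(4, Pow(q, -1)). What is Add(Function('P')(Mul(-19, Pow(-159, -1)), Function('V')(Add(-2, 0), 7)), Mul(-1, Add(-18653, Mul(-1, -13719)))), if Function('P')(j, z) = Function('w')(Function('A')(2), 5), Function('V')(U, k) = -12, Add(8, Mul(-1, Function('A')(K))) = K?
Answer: Rational(14804, 3) ≈ 4934.7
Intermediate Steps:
Function('A')(K) = Add(8, Mul(-1, K))
Function('w')(x, D) = Mul(4, Pow(x, -1))
Function('P')(j, z) = Rational(2, 3) (Function('P')(j, z) = Mul(4, Pow(Add(8, Mul(-1, 2)), -1)) = Mul(4, Pow(Add(8, -2), -1)) = Mul(4, Pow(6, -1)) = Mul(4, Rational(1, 6)) = Rational(2, 3))
Add(Function('P')(Mul(-19, Pow(-159, -1)), Function('V')(Add(-2, 0), 7)), Mul(-1, Add(-18653, Mul(-1, -13719)))) = Add(Rational(2, 3), Mul(-1, Add(-18653, Mul(-1, -13719)))) = Add(Rational(2, 3), Mul(-1, Add(-18653, 13719))) = Add(Rational(2, 3), Mul(-1, -4934)) = Add(Rational(2, 3), 4934) = Rational(14804, 3)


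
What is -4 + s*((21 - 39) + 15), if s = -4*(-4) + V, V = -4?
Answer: -40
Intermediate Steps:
s = 12 (s = -4*(-4) - 4 = 16 - 4 = 12)
-4 + s*((21 - 39) + 15) = -4 + 12*((21 - 39) + 15) = -4 + 12*(-18 + 15) = -4 + 12*(-3) = -4 - 36 = -40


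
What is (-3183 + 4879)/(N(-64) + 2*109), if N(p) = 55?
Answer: 1696/273 ≈ 6.2125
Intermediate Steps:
(-3183 + 4879)/(N(-64) + 2*109) = (-3183 + 4879)/(55 + 2*109) = 1696/(55 + 218) = 1696/273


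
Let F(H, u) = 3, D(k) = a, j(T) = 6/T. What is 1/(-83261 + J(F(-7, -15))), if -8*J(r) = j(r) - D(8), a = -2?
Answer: -2/166523 ≈ -1.2010e-5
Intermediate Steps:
D(k) = -2
J(r) = -1/4 - 3/(4*r) (J(r) = -(6/r - 1*(-2))/8 = -(6/r + 2)/8 = -(2 + 6/r)/8 = -1/4 - 3/(4*r))
1/(-83261 + J(F(-7, -15))) = 1/(-83261 + (1/4)*(-3 - 1*3)/3) = 1/(-83261 + (1/4)*(1/3)*(-3 - 3)) = 1/(-83261 + (1/4)*(1/3)*(-6)) = 1/(-83261 - 1/2) = 1/(-166523/2) = -2/166523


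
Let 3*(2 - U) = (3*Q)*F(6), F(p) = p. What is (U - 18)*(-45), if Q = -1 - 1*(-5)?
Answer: 1800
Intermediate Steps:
Q = 4 (Q = -1 + 5 = 4)
U = -22 (U = 2 - 3*4*6/3 = 2 - 4*6 = 2 - ⅓*72 = 2 - 24 = -22)
(U - 18)*(-45) = (-22 - 18)*(-45) = -40*(-45) = 1800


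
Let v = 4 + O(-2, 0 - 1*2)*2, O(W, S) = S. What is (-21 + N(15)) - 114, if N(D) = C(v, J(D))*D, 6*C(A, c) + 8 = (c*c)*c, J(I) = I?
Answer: 16565/2 ≈ 8282.5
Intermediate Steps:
v = 0 (v = 4 + (0 - 1*2)*2 = 4 + (0 - 2)*2 = 4 - 2*2 = 4 - 4 = 0)
C(A, c) = -4/3 + c³/6 (C(A, c) = -4/3 + ((c*c)*c)/6 = -4/3 + (c²*c)/6 = -4/3 + c³/6)
N(D) = D*(-4/3 + D³/6) (N(D) = (-4/3 + D³/6)*D = D*(-4/3 + D³/6))
(-21 + N(15)) - 114 = (-21 + (⅙)*15*(-8 + 15³)) - 114 = (-21 + (⅙)*15*(-8 + 3375)) - 114 = (-21 + (⅙)*15*3367) - 114 = (-21 + 16835/2) - 114 = 16793/2 - 114 = 16565/2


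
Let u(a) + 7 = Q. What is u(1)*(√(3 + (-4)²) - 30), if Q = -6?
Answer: 390 - 13*√19 ≈ 333.33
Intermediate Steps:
u(a) = -13 (u(a) = -7 - 6 = -13)
u(1)*(√(3 + (-4)²) - 30) = -13*(√(3 + (-4)²) - 30) = -13*(√(3 + 16) - 30) = -13*(√19 - 30) = -13*(-30 + √19) = 390 - 13*√19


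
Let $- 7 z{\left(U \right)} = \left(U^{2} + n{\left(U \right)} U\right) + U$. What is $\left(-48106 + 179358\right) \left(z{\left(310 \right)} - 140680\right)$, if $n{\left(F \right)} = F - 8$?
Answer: $- \frac{154193537080}{7} \approx -2.2028 \cdot 10^{10}$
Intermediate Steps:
$n{\left(F \right)} = -8 + F$
$z{\left(U \right)} = - \frac{U}{7} - \frac{U^{2}}{7} - \frac{U \left(-8 + U\right)}{7}$ ($z{\left(U \right)} = - \frac{\left(U^{2} + \left(-8 + U\right) U\right) + U}{7} = - \frac{\left(U^{2} + U \left(-8 + U\right)\right) + U}{7} = - \frac{U + U^{2} + U \left(-8 + U\right)}{7} = - \frac{U}{7} - \frac{U^{2}}{7} - \frac{U \left(-8 + U\right)}{7}$)
$\left(-48106 + 179358\right) \left(z{\left(310 \right)} - 140680\right) = \left(-48106 + 179358\right) \left(\frac{1}{7} \cdot 310 \left(7 - 620\right) - 140680\right) = 131252 \left(\frac{1}{7} \cdot 310 \left(7 - 620\right) - 140680\right) = 131252 \left(\frac{1}{7} \cdot 310 \left(-613\right) - 140680\right) = 131252 \left(- \frac{190030}{7} - 140680\right) = 131252 \left(- \frac{1174790}{7}\right) = - \frac{154193537080}{7}$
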